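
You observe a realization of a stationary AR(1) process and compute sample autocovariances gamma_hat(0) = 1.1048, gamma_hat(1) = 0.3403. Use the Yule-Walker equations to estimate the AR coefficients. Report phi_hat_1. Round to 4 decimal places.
\hat\phi_{1} = 0.3080

The Yule-Walker equations for an AR(p) process read, in matrix form,
  Gamma_p phi = r_p,   with   (Gamma_p)_{ij} = gamma(|i - j|),
                       (r_p)_i = gamma(i),   i,j = 1..p.
Substitute the sample gammas (Toeplitz matrix and right-hand side of size 1):
  Gamma_p = [[1.1048]]
  r_p     = [0.3403]
With p = 1 this is the single equation gamma(0) phi_1 = gamma(1):
  phi_hat_1 = gamma(1) / gamma(0) = 0.3403 / 1.1048 = 0.3080.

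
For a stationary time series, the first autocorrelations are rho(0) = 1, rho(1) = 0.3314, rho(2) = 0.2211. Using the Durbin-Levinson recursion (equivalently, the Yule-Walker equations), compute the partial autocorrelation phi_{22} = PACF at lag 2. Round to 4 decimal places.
\phi_{22} = 0.1250

The PACF at lag k is phi_{kk}, the last component of the solution
to the Yule-Walker system G_k phi = r_k where
  (G_k)_{ij} = rho(|i - j|), (r_k)_i = rho(i), i,j = 1..k.
Equivalently, Durbin-Levinson gives phi_{kk} iteratively:
  phi_{11} = rho(1)
  phi_{kk} = [rho(k) - sum_{j=1..k-1} phi_{k-1,j} rho(k-j)]
            / [1 - sum_{j=1..k-1} phi_{k-1,j} rho(j)],
  phi_{k,j} = phi_{k-1,j} - phi_{kk} phi_{k-1,k-j},  j = 1..k-1.
Step k = 1:
  phi_11 = rho(1) = 0.3314.
Step k = 2:
  phi_22 = [rho(2) - phi_11 rho(1)] / [1 - phi_11 rho(1)] = [0.2211 - (0.3314)(0.3314)] / [1 - (0.3314)(0.3314)]
         = 0.11127404 / 0.89017404 = 0.125.
Therefore phi_{22} = 0.1250.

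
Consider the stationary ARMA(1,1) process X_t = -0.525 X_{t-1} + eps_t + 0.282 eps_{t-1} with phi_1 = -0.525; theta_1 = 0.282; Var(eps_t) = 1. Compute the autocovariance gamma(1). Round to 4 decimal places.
\gamma(1) = -0.2858

Multiply the model equation by X_{t-k} and take expectations. With theta_0 = psi_0 = 1 and psi_j the MA(infinity) weights, this gives
  gamma(k) - sum_i phi_i gamma(k-i) = c_k,
  c_k = sigma^2 * sum_{j=k..q} theta_j psi_{j-k}   (c_k = 0 for k > q),
using gamma(-m) = gamma(m).
psi-weights needed (psi_j = theta_j + sum_i phi_i psi_{j-i}):
  psi_1 = theta_1 + phi_1 = 0.282 + (-0.525) = -0.243
Right-hand sides:
  c_0 = sigma^2 (1 + theta_1 psi_1) = 1 * (1 + (0.282)(-0.243)) = 1 * 0.931474 = 0.931474
  c_1 = sigma^2 theta_1 = 1 * (0.282) = 0.282
  c_2 = 0
Equations for k = 0 and k = 1 (AR order 1):
  gamma(0) = phi_1 gamma(1) + c_0
  gamma(1) = phi_1 gamma(0) + c_1
Substituting the second into the first: gamma(0) (1 - phi_1^2) = c_0 + phi_1 c_1, so
  gamma(0) = (c_0 + phi_1 c_1) / (1 - phi_1^2) = (0.931474 + (-0.525)(0.282)) / (1 - (-0.525)^2) = 0.783424 / 0.724375 = 1.081517.
  gamma(1) = phi_1 gamma(0) + c_1 = (-0.525)(1.081517) + (0.282) = -0.285797.
Therefore gamma(1) = -0.2858 (to 4 decimal places).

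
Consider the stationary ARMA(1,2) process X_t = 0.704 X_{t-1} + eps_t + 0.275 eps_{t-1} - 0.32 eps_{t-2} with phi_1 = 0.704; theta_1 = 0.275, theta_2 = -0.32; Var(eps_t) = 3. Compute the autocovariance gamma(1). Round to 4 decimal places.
\gamma(1) = 4.5922

Multiply the model equation by X_{t-k} and take expectations. With theta_0 = psi_0 = 1 and psi_j the MA(infinity) weights, this gives
  gamma(k) - sum_i phi_i gamma(k-i) = c_k,
  c_k = sigma^2 * sum_{j=k..q} theta_j psi_{j-k}   (c_k = 0 for k > q),
using gamma(-m) = gamma(m).
psi-weights needed (psi_j = theta_j + sum_i phi_i psi_{j-i}):
  psi_1 = theta_1 + phi_1 = 0.275 + (0.704) = 0.979
  psi_2 = theta_2 + phi_1 psi_1 = -0.32 + (0.704)(0.979) = 0.369216
Right-hand sides:
  c_0 = sigma^2 (1 + theta_1 psi_1 + theta_2 psi_2) = 3 * (1 + (0.275)(0.979) + (-0.32)(0.369216)) = 3 * 1.151076 = 3.453228
  c_1 = sigma^2 (theta_1 + theta_2 psi_1) = 3 * (0.275 + (-0.32)(0.979)) = -0.11484
  c_2 = sigma^2 theta_2 = 3 * (-0.32) = -0.96
Equations for k = 0 and k = 1 (AR order 1):
  gamma(0) = phi_1 gamma(1) + c_0
  gamma(1) = phi_1 gamma(0) + c_1
Substituting the second into the first: gamma(0) (1 - phi_1^2) = c_0 + phi_1 c_1, so
  gamma(0) = (c_0 + phi_1 c_1) / (1 - phi_1^2) = (3.453228 + (0.704)(-0.11484)) / (1 - (0.704)^2) = 3.37238 / 0.504384 = 6.686137.
  gamma(1) = phi_1 gamma(0) + c_1 = (0.704)(6.686137) + (-0.11484) = 4.5922.
Therefore gamma(1) = 4.5922 (to 4 decimal places).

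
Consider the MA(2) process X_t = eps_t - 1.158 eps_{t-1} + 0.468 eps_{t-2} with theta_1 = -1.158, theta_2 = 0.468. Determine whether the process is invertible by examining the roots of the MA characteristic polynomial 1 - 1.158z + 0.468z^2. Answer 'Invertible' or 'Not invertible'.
\text{Invertible}

The MA(q) characteristic polynomial is P(z) = 1 - 1.158z + 0.468z^2.
Invertibility requires all roots to lie outside the unit circle, i.e. |z| > 1 for every root.
Set 1 + (-1.158) z + (0.468) z^2 = 0, i.e. a z^2 + b z + c = 0 with a = 0.468, b = -1.158, c = 1.
Discriminant D = b^2 - 4ac = (-1.158)^2 - 4*(0.468)*1 = 1.340964 - (1.872) = -0.531036.
D < 0, so the roots are the complex-conjugate pair z = (-b +/- i sqrt(-D)) / (2a) = 1.2372 +/- 0.7785i.
For a conjugate pair |z|^2 = z * conj(z) = (product of roots) = c/a = 1/(0.468) = 2.136752, so |z| = sqrt(2.136752) = 1.4618 for both roots.
Moduli of all roots: 1.4618, 1.4618.
All moduli strictly greater than 1? Yes.
Verdict: Invertible.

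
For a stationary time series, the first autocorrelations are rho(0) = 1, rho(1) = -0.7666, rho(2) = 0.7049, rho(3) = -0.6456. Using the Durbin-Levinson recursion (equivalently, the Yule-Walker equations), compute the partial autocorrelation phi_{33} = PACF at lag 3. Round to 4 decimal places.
\phi_{33} = -0.1079

The PACF at lag k is phi_{kk}, the last component of the solution
to the Yule-Walker system G_k phi = r_k where
  (G_k)_{ij} = rho(|i - j|), (r_k)_i = rho(i), i,j = 1..k.
Equivalently, Durbin-Levinson gives phi_{kk} iteratively:
  phi_{11} = rho(1)
  phi_{kk} = [rho(k) - sum_{j=1..k-1} phi_{k-1,j} rho(k-j)]
            / [1 - sum_{j=1..k-1} phi_{k-1,j} rho(j)],
  phi_{k,j} = phi_{k-1,j} - phi_{kk} phi_{k-1,k-j},  j = 1..k-1.
Step k = 1:
  phi_11 = rho(1) = -0.7666.
Step k = 2:
  phi_22 = [rho(2) - phi_11 rho(1)] / [1 - phi_11 rho(1)] = [0.7049 - (-0.7666)(-0.7666)] / [1 - (-0.7666)(-0.7666)]
         = 0.11722444 / 0.41232444 = 0.284301.
  Update: phi_21 = phi_11 - phi_22 phi_11 = -0.7666 - (0.284301)(-0.7666) = -0.548655.
Step k = 3:
  phi_33 = [rho(3) - phi_21 rho(2) - phi_22 rho(1)] / [1 - phi_21 rho(1) - phi_22 rho(2)]
    numerator   = -0.6456 - (-0.548655)(0.7049) - (0.284301)(-0.7666) = -0.04090794
    denominator = 1 - (-0.548655)(-0.7666) - (0.284301)(0.7049) = 0.37899736
  phi_33 = -0.04090794 / 0.37899736 = -0.1079.
Therefore phi_{33} = -0.1079.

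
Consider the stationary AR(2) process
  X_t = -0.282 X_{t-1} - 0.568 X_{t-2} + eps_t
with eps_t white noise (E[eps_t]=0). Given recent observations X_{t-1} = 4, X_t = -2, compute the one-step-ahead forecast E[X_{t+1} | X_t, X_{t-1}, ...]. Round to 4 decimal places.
E[X_{t+1} \mid \mathcal F_t] = -1.7080

For an AR(p) model X_t = c + sum_i phi_i X_{t-i} + eps_t, the
one-step-ahead conditional mean is
  E[X_{t+1} | X_t, ...] = c + sum_i phi_i X_{t+1-i}.
Substitute known values:
  E[X_{t+1} | ...] = (-0.282) * (-2) + (-0.568) * (4)
                   = -1.7080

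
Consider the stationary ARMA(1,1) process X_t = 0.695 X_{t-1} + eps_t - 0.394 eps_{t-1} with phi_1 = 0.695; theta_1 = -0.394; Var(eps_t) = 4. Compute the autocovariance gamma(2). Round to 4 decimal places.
\gamma(2) = 1.1754

Multiply the model equation by X_{t-k} and take expectations. With theta_0 = psi_0 = 1 and psi_j the MA(infinity) weights, this gives
  gamma(k) - sum_i phi_i gamma(k-i) = c_k,
  c_k = sigma^2 * sum_{j=k..q} theta_j psi_{j-k}   (c_k = 0 for k > q),
using gamma(-m) = gamma(m).
psi-weights needed (psi_j = theta_j + sum_i phi_i psi_{j-i}):
  psi_1 = theta_1 + phi_1 = -0.394 + (0.695) = 0.301
Right-hand sides:
  c_0 = sigma^2 (1 + theta_1 psi_1) = 4 * (1 + (-0.394)(0.301)) = 4 * 0.881406 = 3.525624
  c_1 = sigma^2 theta_1 = 4 * (-0.394) = -1.576
  c_2 = 0
Equations for k = 0 and k = 1 (AR order 1):
  gamma(0) = phi_1 gamma(1) + c_0
  gamma(1) = phi_1 gamma(0) + c_1
Substituting the second into the first: gamma(0) (1 - phi_1^2) = c_0 + phi_1 c_1, so
  gamma(0) = (c_0 + phi_1 c_1) / (1 - phi_1^2) = (3.525624 + (0.695)(-1.576)) / (1 - (0.695)^2) = 2.430304 / 0.516975 = 4.701009.
  gamma(1) = phi_1 gamma(0) + c_1 = (0.695)(4.701009) + (-1.576) = 1.691201.
For k = 2 (> q): gamma(2) = phi_1 gamma(1) = (0.695)(1.691201) = 1.175385.
Therefore gamma(2) = 1.1754 (to 4 decimal places).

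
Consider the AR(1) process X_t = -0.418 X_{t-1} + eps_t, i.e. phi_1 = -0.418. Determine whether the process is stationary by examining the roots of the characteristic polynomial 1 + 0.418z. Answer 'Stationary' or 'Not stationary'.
\text{Stationary}

The AR(p) characteristic polynomial is P(z) = 1 + 0.418z.
Stationarity requires all roots to lie outside the unit circle, i.e. |z| > 1 for every root.
This is linear in z: 1 + (0.418) z = 0  =>  z = -1/(0.418) = -2.392344,  |z| = 2.392344.
Moduli of all roots: 2.3923.
All moduli strictly greater than 1? Yes.
Verdict: Stationary.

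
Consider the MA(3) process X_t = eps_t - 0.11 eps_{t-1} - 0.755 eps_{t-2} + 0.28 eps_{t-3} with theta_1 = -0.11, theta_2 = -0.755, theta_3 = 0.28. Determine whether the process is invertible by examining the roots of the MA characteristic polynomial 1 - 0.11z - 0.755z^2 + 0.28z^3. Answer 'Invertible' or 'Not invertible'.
\text{Invertible}

The MA(q) characteristic polynomial is P(z) = 1 - 0.11z - 0.755z^2 + 0.28z^3.
Invertibility requires all roots to lie outside the unit circle, i.e. |z| > 1 for every root.
Degree 3: look for a simple real root z0 first, then factor out (1 - z/z0) and solve the remaining quadratic.
Testing z0 = 2: P(2) = 1 + (-0.11)(2) + (-0.755)(2)^2 + (0.28)(2)^3
  = 1 + (-0.22) + (-3.02) + (2.24) = 0.  So z_0 = 2 is a root, |z_0| = 2.
Divide out the factor (1 - 0.5 z) = (1 - z/z0) (since 1/z0 = 0.5):
  P(z) = (1 - 0.5 z)(1 + (0.39) z + (-0.56) z^2)
  [check: z-coef 0.39 - (0.5) = -0.11; z^2-coef -0.56 - (0.5)(0.39) = -0.755; z^3-coef -(0.5)(-0.56) = 0.28.]
Remaining roots from the quadratic factor 1 + (0.39) z + (-0.56) z^2:
  Set 1 + (0.39) z + (-0.56) z^2 = 0, i.e. a z^2 + b z + c = 0 with a = -0.56, b = 0.39, c = 1.
  Discriminant D = b^2 - 4ac = (0.39)^2 - 4*(-0.56)*1 = 0.1521 - (-2.24) = 2.3921.
  D >= 0, so the roots are real: z = (-b +/- sqrt(D)) / (2a) = (-0.39 +/- 1.546642) / (-1.12).
    z_1 = (-0.39 + 1.546642) / (-1.12) = -1.0327,   |z_1| = 1.0327.
    z_2 = (-0.39 - 1.546642) / (-1.12) = 1.7291,   |z_2| = 1.7291.
Moduli of all roots: 2.0000, 1.0327, 1.7291.
All moduli strictly greater than 1? Yes.
Verdict: Invertible.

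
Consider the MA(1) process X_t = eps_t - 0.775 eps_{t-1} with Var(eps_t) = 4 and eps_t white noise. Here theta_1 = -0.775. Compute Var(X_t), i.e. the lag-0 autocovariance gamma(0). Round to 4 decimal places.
\gamma(0) = 6.4025

For an MA(q) process X_t = eps_t + sum_i theta_i eps_{t-i} with
Var(eps_t) = sigma^2, the variance is
  gamma(0) = sigma^2 * (1 + sum_i theta_i^2).
  sum_i theta_i^2 = (-0.775)^2 = 0.600625.
  gamma(0) = 4 * (1 + 0.600625) = 4 * 1.600625 = 6.4025.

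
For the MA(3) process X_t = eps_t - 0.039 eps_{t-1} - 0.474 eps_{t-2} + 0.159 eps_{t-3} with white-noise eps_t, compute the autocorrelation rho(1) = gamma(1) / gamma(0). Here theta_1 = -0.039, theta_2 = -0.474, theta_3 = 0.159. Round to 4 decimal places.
\rho(1) = -0.0766

For an MA(q) process with theta_0 = 1, the autocovariance is
  gamma(k) = sigma^2 * sum_{i=0..q-k} theta_i * theta_{i+k},
and rho(k) = gamma(k) / gamma(0). Sigma^2 cancels.
  numerator   = (1)*(-0.039) + (-0.039)*(-0.474) + (-0.474)*(0.159) = -0.09588.
  denominator = (1)^2 + (-0.039)^2 + (-0.474)^2 + (0.159)^2 = 1.251478.
  rho(1) = -0.09588 / 1.251478 = -0.0766.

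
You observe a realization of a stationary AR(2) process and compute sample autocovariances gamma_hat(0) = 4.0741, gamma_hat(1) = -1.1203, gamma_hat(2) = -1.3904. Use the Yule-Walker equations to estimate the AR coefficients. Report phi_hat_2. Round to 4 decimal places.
\hat\phi_{2} = -0.4510

The Yule-Walker equations for an AR(p) process read, in matrix form,
  Gamma_p phi = r_p,   with   (Gamma_p)_{ij} = gamma(|i - j|),
                       (r_p)_i = gamma(i),   i,j = 1..p.
Substitute the sample gammas (Toeplitz matrix and right-hand side of size 2):
  Gamma_p = [[4.0741, -1.1203], [-1.1203, 4.0741]]
  r_p     = [-1.1203, -1.3904]
Written out:
  4.0741 phi_1 - 1.1203 phi_2 = -1.1203
  -1.1203 phi_1 + 4.0741 phi_2 = -1.3904
Solve by Cramer's rule:
  det = gamma(0)^2 - gamma(1)^2 = (4.0741)^2 - (-1.1203)^2 = 16.59829081 - 1.25507209 = 15.34321872
  phi_hat_1 = [gamma(1) gamma(0) - gamma(1) gamma(2)] / det = [(-1.1203)(4.0741) - (-1.1203)(-1.3904)] / 15.34321872 = -6.12187935 / 15.34321872 = -0.399
  phi_hat_2 = [gamma(0) gamma(2) - gamma(1)^2] / det = [(4.0741)(-1.3904) - (-1.1203)^2] / 15.34321872 = -6.91970073 / 15.34321872 = -0.451
So phi_hat = [-0.3990, -0.4510].
Therefore phi_hat_2 = -0.4510.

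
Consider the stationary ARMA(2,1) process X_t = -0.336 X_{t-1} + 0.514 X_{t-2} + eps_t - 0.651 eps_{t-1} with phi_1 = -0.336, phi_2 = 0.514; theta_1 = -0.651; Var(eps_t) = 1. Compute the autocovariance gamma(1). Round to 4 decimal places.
\gamma(1) = -5.5224

Multiply the model equation by X_{t-k} and take expectations. With theta_0 = psi_0 = 1 and psi_j the MA(infinity) weights, this gives
  gamma(k) - sum_i phi_i gamma(k-i) = c_k,
  c_k = sigma^2 * sum_{j=k..q} theta_j psi_{j-k}   (c_k = 0 for k > q),
using gamma(-m) = gamma(m).
psi-weights needed (psi_j = theta_j + sum_i phi_i psi_{j-i}):
  psi_1 = theta_1 + phi_1 = -0.651 + (-0.336) = -0.987
Right-hand sides:
  c_0 = sigma^2 (1 + theta_1 psi_1) = 1 * (1 + (-0.651)(-0.987)) = 1 * 1.642537 = 1.642537
  c_1 = sigma^2 theta_1 = 1 * (-0.651) = -0.651
  c_2 = 0
Equations for k = 0, 1, 2 (AR order 2, c_2 = 0):
  (E0) gamma(0) = phi_1 gamma(1) + phi_2 gamma(2) + c_0
  (E1) gamma(1) = phi_1 gamma(0) + phi_2 gamma(1) + c_1
  (E2) gamma(2) = phi_1 gamma(1) + phi_2 gamma(0)
From (E1): gamma(1) = A gamma(0) + B with
  A = phi_1 / (1 - phi_2) = -0.336 / 0.486 = -0.691358,   B = c_1 / (1 - phi_2) = -0.651 / 0.486 = -1.339506.
Insert (E2) into (E0): gamma(0) (1 - phi_2^2) = phi_1 (1 + phi_2) gamma(1) + c_0.
  phi_1 (1 + phi_2) = (-0.336)(1.514) = -0.508704,   1 - phi_2^2 = 0.735804.
Replace gamma(1) by A gamma(0) + B and collect gamma(0):
  gamma(0) [0.735804 - (-0.508704)(-0.691358)] = (-0.508704)(-1.339506) + 1.642537
  gamma(0) * 0.384107 = 2.323949
  gamma(0) = 2.323949 / 0.384107 = 6.050259.
  gamma(1) = A gamma(0) + B = (-0.691358)(6.050259) + (-1.339506) = -5.522401.
Therefore gamma(1) = -5.5224 (to 4 decimal places).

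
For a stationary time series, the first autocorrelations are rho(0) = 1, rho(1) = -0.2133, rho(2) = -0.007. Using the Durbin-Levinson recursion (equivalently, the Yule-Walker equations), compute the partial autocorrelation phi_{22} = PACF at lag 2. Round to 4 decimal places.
\phi_{22} = -0.0550

The PACF at lag k is phi_{kk}, the last component of the solution
to the Yule-Walker system G_k phi = r_k where
  (G_k)_{ij} = rho(|i - j|), (r_k)_i = rho(i), i,j = 1..k.
Equivalently, Durbin-Levinson gives phi_{kk} iteratively:
  phi_{11} = rho(1)
  phi_{kk} = [rho(k) - sum_{j=1..k-1} phi_{k-1,j} rho(k-j)]
            / [1 - sum_{j=1..k-1} phi_{k-1,j} rho(j)],
  phi_{k,j} = phi_{k-1,j} - phi_{kk} phi_{k-1,k-j},  j = 1..k-1.
Step k = 1:
  phi_11 = rho(1) = -0.2133.
Step k = 2:
  phi_22 = [rho(2) - phi_11 rho(1)] / [1 - phi_11 rho(1)] = [-0.007 - (-0.2133)(-0.2133)] / [1 - (-0.2133)(-0.2133)]
         = -0.05249689 / 0.95450311 = -0.055.
Therefore phi_{22} = -0.0550.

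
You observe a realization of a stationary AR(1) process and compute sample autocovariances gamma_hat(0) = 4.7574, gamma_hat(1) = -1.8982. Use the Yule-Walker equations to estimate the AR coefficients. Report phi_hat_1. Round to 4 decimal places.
\hat\phi_{1} = -0.3990

The Yule-Walker equations for an AR(p) process read, in matrix form,
  Gamma_p phi = r_p,   with   (Gamma_p)_{ij} = gamma(|i - j|),
                       (r_p)_i = gamma(i),   i,j = 1..p.
Substitute the sample gammas (Toeplitz matrix and right-hand side of size 1):
  Gamma_p = [[4.7574]]
  r_p     = [-1.8982]
With p = 1 this is the single equation gamma(0) phi_1 = gamma(1):
  phi_hat_1 = gamma(1) / gamma(0) = -1.8982 / 4.7574 = -0.3990.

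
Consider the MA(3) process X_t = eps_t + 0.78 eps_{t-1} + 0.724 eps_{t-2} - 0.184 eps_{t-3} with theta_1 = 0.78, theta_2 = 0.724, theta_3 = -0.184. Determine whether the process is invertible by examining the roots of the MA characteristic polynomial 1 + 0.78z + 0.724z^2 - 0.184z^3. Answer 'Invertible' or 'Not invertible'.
\text{Invertible}

The MA(q) characteristic polynomial is P(z) = 1 + 0.78z + 0.724z^2 - 0.184z^3.
Invertibility requires all roots to lie outside the unit circle, i.e. |z| > 1 for every root.
Degree 3: look for a simple real root z0 first, then factor out (1 - z/z0) and solve the remaining quadratic.
Testing z0 = 5: P(5) = 1 + (0.78)(5) + (0.724)(5)^2 + (-0.184)(5)^3
  = 1 + (3.9) + (18.1) + (-23) = 0.  So z_0 = 5 is a root, |z_0| = 5.
Divide out the factor (1 - 0.2 z) = (1 - z/z0) (since 1/z0 = 0.2):
  P(z) = (1 - 0.2 z)(1 + (0.98) z + (0.92) z^2)
  [check: z-coef 0.98 - (0.2) = 0.78; z^2-coef 0.92 - (0.2)(0.98) = 0.724; z^3-coef -(0.2)(0.92) = -0.184.]
Remaining roots from the quadratic factor 1 + (0.98) z + (0.92) z^2:
  Set 1 + (0.98) z + (0.92) z^2 = 0, i.e. a z^2 + b z + c = 0 with a = 0.92, b = 0.98, c = 1.
  Discriminant D = b^2 - 4ac = (0.98)^2 - 4*(0.92)*1 = 0.9604 - (3.68) = -2.7196.
  D < 0, so the roots are the complex-conjugate pair z = (-b +/- i sqrt(-D)) / (2a) = -0.5326 +/- 0.8963i.
  For a conjugate pair |z|^2 = z * conj(z) = (product of roots) = c/a = 1/(0.92) = 1.086957, so |z| = sqrt(1.086957) = 1.0426 for both roots.
Moduli of all roots: 5.0000, 1.0426, 1.0426.
All moduli strictly greater than 1? Yes.
Verdict: Invertible.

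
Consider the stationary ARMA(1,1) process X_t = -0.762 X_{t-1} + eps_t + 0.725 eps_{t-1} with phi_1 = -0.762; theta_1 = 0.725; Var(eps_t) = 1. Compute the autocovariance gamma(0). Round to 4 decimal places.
\gamma(0) = 1.0033

Multiply the model equation by X_{t-k} and take expectations. With theta_0 = psi_0 = 1 and psi_j the MA(infinity) weights, this gives
  gamma(k) - sum_i phi_i gamma(k-i) = c_k,
  c_k = sigma^2 * sum_{j=k..q} theta_j psi_{j-k}   (c_k = 0 for k > q),
using gamma(-m) = gamma(m).
psi-weights needed (psi_j = theta_j + sum_i phi_i psi_{j-i}):
  psi_1 = theta_1 + phi_1 = 0.725 + (-0.762) = -0.037
Right-hand sides:
  c_0 = sigma^2 (1 + theta_1 psi_1) = 1 * (1 + (0.725)(-0.037)) = 1 * 0.973175 = 0.973175
  c_1 = sigma^2 theta_1 = 1 * (0.725) = 0.725
  c_2 = 0
Equations for k = 0 and k = 1 (AR order 1):
  gamma(0) = phi_1 gamma(1) + c_0
  gamma(1) = phi_1 gamma(0) + c_1
Substituting the second into the first: gamma(0) (1 - phi_1^2) = c_0 + phi_1 c_1, so
  gamma(0) = (c_0 + phi_1 c_1) / (1 - phi_1^2) = (0.973175 + (-0.762)(0.725)) / (1 - (-0.762)^2) = 0.420725 / 0.419356 = 1.003265.
Therefore gamma(0) = 1.0033 (to 4 decimal places).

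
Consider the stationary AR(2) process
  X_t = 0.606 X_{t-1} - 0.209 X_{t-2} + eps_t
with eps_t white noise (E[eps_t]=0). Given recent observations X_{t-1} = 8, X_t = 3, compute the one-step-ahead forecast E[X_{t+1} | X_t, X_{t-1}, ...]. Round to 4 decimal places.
E[X_{t+1} \mid \mathcal F_t] = 0.1460

For an AR(p) model X_t = c + sum_i phi_i X_{t-i} + eps_t, the
one-step-ahead conditional mean is
  E[X_{t+1} | X_t, ...] = c + sum_i phi_i X_{t+1-i}.
Substitute known values:
  E[X_{t+1} | ...] = (0.606) * (3) + (-0.209) * (8)
                   = 0.1460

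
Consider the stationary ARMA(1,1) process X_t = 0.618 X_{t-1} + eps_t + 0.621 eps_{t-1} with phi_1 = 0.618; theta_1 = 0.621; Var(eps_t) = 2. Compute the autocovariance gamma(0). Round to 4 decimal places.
\gamma(0) = 6.9674

Multiply the model equation by X_{t-k} and take expectations. With theta_0 = psi_0 = 1 and psi_j the MA(infinity) weights, this gives
  gamma(k) - sum_i phi_i gamma(k-i) = c_k,
  c_k = sigma^2 * sum_{j=k..q} theta_j psi_{j-k}   (c_k = 0 for k > q),
using gamma(-m) = gamma(m).
psi-weights needed (psi_j = theta_j + sum_i phi_i psi_{j-i}):
  psi_1 = theta_1 + phi_1 = 0.621 + (0.618) = 1.239
Right-hand sides:
  c_0 = sigma^2 (1 + theta_1 psi_1) = 2 * (1 + (0.621)(1.239)) = 2 * 1.769419 = 3.538838
  c_1 = sigma^2 theta_1 = 2 * (0.621) = 1.242
  c_2 = 0
Equations for k = 0 and k = 1 (AR order 1):
  gamma(0) = phi_1 gamma(1) + c_0
  gamma(1) = phi_1 gamma(0) + c_1
Substituting the second into the first: gamma(0) (1 - phi_1^2) = c_0 + phi_1 c_1, so
  gamma(0) = (c_0 + phi_1 c_1) / (1 - phi_1^2) = (3.538838 + (0.618)(1.242)) / (1 - (0.618)^2) = 4.306394 / 0.618076 = 6.967418.
Therefore gamma(0) = 6.9674 (to 4 decimal places).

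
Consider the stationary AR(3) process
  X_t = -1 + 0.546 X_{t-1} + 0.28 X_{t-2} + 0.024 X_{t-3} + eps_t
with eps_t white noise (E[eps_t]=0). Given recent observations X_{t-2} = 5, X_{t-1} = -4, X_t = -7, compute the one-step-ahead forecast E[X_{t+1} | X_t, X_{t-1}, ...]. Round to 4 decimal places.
E[X_{t+1} \mid \mathcal F_t] = -5.8220

For an AR(p) model X_t = c + sum_i phi_i X_{t-i} + eps_t, the
one-step-ahead conditional mean is
  E[X_{t+1} | X_t, ...] = c + sum_i phi_i X_{t+1-i}.
Substitute known values:
  E[X_{t+1} | ...] = -1 + (0.546) * (-7) + (0.28) * (-4) + (0.024) * (5)
                   = -5.8220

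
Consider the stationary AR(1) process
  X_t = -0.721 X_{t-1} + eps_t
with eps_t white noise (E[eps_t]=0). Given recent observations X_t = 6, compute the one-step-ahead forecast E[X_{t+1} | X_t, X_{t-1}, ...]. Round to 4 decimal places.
E[X_{t+1} \mid \mathcal F_t] = -4.3260

For an AR(p) model X_t = c + sum_i phi_i X_{t-i} + eps_t, the
one-step-ahead conditional mean is
  E[X_{t+1} | X_t, ...] = c + sum_i phi_i X_{t+1-i}.
Substitute known values:
  E[X_{t+1} | ...] = (-0.721) * (6)
                   = -4.3260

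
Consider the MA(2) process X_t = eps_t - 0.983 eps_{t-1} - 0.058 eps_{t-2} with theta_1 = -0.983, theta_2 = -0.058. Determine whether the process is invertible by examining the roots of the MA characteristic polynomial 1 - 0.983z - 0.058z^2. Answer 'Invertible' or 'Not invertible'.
\text{Not invertible}

The MA(q) characteristic polynomial is P(z) = 1 - 0.983z - 0.058z^2.
Invertibility requires all roots to lie outside the unit circle, i.e. |z| > 1 for every root.
Set 1 + (-0.983) z + (-0.058) z^2 = 0, i.e. a z^2 + b z + c = 0 with a = -0.058, b = -0.983, c = 1.
Discriminant D = b^2 - 4ac = (-0.983)^2 - 4*(-0.058)*1 = 0.966289 - (-0.232) = 1.198289.
D >= 0, so the roots are real: z = (-b +/- sqrt(D)) / (2a) = (0.983 +/- 1.094664) / (-0.116).
  z_1 = (0.983 + 1.094664) / (-0.116) = -17.9109,   |z_1| = 17.9109.
  z_2 = (0.983 - 1.094664) / (-0.116) = 0.9626,   |z_2| = 0.9626.
Moduli of all roots: 17.9109, 0.9626.
All moduli strictly greater than 1? No.
Verdict: Not invertible.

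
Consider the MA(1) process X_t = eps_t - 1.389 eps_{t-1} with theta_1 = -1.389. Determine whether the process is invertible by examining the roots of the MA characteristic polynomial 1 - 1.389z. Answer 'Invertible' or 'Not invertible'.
\text{Not invertible}

The MA(q) characteristic polynomial is P(z) = 1 - 1.389z.
Invertibility requires all roots to lie outside the unit circle, i.e. |z| > 1 for every root.
This is linear in z: 1 + (-1.389) z = 0  =>  z = -1/(-1.389) = 0.719942,  |z| = 0.719942.
Moduli of all roots: 0.7199.
All moduli strictly greater than 1? No.
Verdict: Not invertible.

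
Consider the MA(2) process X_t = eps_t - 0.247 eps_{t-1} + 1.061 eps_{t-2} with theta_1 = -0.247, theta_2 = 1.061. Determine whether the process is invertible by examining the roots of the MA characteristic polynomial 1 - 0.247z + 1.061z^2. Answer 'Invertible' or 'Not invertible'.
\text{Not invertible}

The MA(q) characteristic polynomial is P(z) = 1 - 0.247z + 1.061z^2.
Invertibility requires all roots to lie outside the unit circle, i.e. |z| > 1 for every root.
Set 1 + (-0.247) z + (1.061) z^2 = 0, i.e. a z^2 + b z + c = 0 with a = 1.061, b = -0.247, c = 1.
Discriminant D = b^2 - 4ac = (-0.247)^2 - 4*(1.061)*1 = 0.061009 - (4.244) = -4.182991.
D < 0, so the roots are the complex-conjugate pair z = (-b +/- i sqrt(-D)) / (2a) = 0.1164 +/- 0.9638i.
For a conjugate pair |z|^2 = z * conj(z) = (product of roots) = c/a = 1/(1.061) = 0.942507, so |z| = sqrt(0.942507) = 0.9708 for both roots.
Moduli of all roots: 0.9708, 0.9708.
All moduli strictly greater than 1? No.
Verdict: Not invertible.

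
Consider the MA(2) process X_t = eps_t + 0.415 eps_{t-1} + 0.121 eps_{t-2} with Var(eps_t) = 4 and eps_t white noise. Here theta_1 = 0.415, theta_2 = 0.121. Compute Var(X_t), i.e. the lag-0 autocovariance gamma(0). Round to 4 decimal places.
\gamma(0) = 4.7475

For an MA(q) process X_t = eps_t + sum_i theta_i eps_{t-i} with
Var(eps_t) = sigma^2, the variance is
  gamma(0) = sigma^2 * (1 + sum_i theta_i^2).
  sum_i theta_i^2 = (0.415)^2 + (0.121)^2 = 0.172225 + 0.014641 = 0.186866.
  gamma(0) = 4 * (1 + 0.186866) = 4 * 1.186866 = 4.747464, which rounds to 4.7475.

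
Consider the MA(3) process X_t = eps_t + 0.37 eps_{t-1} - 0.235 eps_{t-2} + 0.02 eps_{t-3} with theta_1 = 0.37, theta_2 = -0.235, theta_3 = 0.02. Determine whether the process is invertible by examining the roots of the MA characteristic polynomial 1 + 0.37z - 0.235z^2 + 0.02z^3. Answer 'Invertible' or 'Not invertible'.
\text{Invertible}

The MA(q) characteristic polynomial is P(z) = 1 + 0.37z - 0.235z^2 + 0.02z^3.
Invertibility requires all roots to lie outside the unit circle, i.e. |z| > 1 for every root.
Degree 3: look for a simple real root z0 first, then factor out (1 - z/z0) and solve the remaining quadratic.
Testing z0 = 4: P(4) = 1 + (0.37)(4) + (-0.235)(4)^2 + (0.02)(4)^3
  = 1 + (1.48) + (-3.76) + (1.28) = 0.  So z_0 = 4 is a root, |z_0| = 4.
Divide out the factor (1 - 0.25 z) = (1 - z/z0) (since 1/z0 = 0.25):
  P(z) = (1 - 0.25 z)(1 + (0.62) z + (-0.08) z^2)
  [check: z-coef 0.62 - (0.25) = 0.37; z^2-coef -0.08 - (0.25)(0.62) = -0.235; z^3-coef -(0.25)(-0.08) = 0.02.]
Remaining roots from the quadratic factor 1 + (0.62) z + (-0.08) z^2:
  Set 1 + (0.62) z + (-0.08) z^2 = 0, i.e. a z^2 + b z + c = 0 with a = -0.08, b = 0.62, c = 1.
  Discriminant D = b^2 - 4ac = (0.62)^2 - 4*(-0.08)*1 = 0.3844 - (-0.32) = 0.7044.
  D >= 0, so the roots are real: z = (-b +/- sqrt(D)) / (2a) = (-0.62 +/- 0.839285) / (-0.16).
    z_1 = (-0.62 + 0.839285) / (-0.16) = -1.3705,   |z_1| = 1.3705.
    z_2 = (-0.62 - 0.839285) / (-0.16) = 9.1205,   |z_2| = 9.1205.
Moduli of all roots: 4.0000, 1.3705, 9.1205.
All moduli strictly greater than 1? Yes.
Verdict: Invertible.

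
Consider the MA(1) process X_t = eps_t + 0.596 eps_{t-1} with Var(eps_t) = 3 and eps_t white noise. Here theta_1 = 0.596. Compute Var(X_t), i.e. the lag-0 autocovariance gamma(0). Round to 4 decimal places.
\gamma(0) = 4.0656

For an MA(q) process X_t = eps_t + sum_i theta_i eps_{t-i} with
Var(eps_t) = sigma^2, the variance is
  gamma(0) = sigma^2 * (1 + sum_i theta_i^2).
  sum_i theta_i^2 = (0.596)^2 = 0.355216.
  gamma(0) = 3 * (1 + 0.355216) = 3 * 1.355216 = 4.065648, which rounds to 4.0656.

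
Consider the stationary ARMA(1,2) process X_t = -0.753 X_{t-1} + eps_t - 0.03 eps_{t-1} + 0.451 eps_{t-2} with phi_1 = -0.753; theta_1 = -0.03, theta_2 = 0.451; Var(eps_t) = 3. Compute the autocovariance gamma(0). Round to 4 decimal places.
\gamma(0) = 12.3418

Multiply the model equation by X_{t-k} and take expectations. With theta_0 = psi_0 = 1 and psi_j the MA(infinity) weights, this gives
  gamma(k) - sum_i phi_i gamma(k-i) = c_k,
  c_k = sigma^2 * sum_{j=k..q} theta_j psi_{j-k}   (c_k = 0 for k > q),
using gamma(-m) = gamma(m).
psi-weights needed (psi_j = theta_j + sum_i phi_i psi_{j-i}):
  psi_1 = theta_1 + phi_1 = -0.03 + (-0.753) = -0.783
  psi_2 = theta_2 + phi_1 psi_1 = 0.451 + (-0.753)(-0.783) = 1.040599
Right-hand sides:
  c_0 = sigma^2 (1 + theta_1 psi_1 + theta_2 psi_2) = 3 * (1 + (-0.03)(-0.783) + (0.451)(1.040599)) = 3 * 1.4928 = 4.4784
  c_1 = sigma^2 (theta_1 + theta_2 psi_1) = 3 * (-0.03 + (0.451)(-0.783)) = -1.149399
  c_2 = sigma^2 theta_2 = 3 * (0.451) = 1.353
Equations for k = 0 and k = 1 (AR order 1):
  gamma(0) = phi_1 gamma(1) + c_0
  gamma(1) = phi_1 gamma(0) + c_1
Substituting the second into the first: gamma(0) (1 - phi_1^2) = c_0 + phi_1 c_1, so
  gamma(0) = (c_0 + phi_1 c_1) / (1 - phi_1^2) = (4.4784 + (-0.753)(-1.149399)) / (1 - (-0.753)^2) = 5.343898 / 0.432991 = 12.341822.
Therefore gamma(0) = 12.3418 (to 4 decimal places).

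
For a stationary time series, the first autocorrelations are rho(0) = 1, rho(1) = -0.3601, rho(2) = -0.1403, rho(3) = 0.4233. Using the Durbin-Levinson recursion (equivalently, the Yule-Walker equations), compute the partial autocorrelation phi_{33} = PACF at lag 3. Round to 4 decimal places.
\phi_{33} = 0.3120

The PACF at lag k is phi_{kk}, the last component of the solution
to the Yule-Walker system G_k phi = r_k where
  (G_k)_{ij} = rho(|i - j|), (r_k)_i = rho(i), i,j = 1..k.
Equivalently, Durbin-Levinson gives phi_{kk} iteratively:
  phi_{11} = rho(1)
  phi_{kk} = [rho(k) - sum_{j=1..k-1} phi_{k-1,j} rho(k-j)]
            / [1 - sum_{j=1..k-1} phi_{k-1,j} rho(j)],
  phi_{k,j} = phi_{k-1,j} - phi_{kk} phi_{k-1,k-j},  j = 1..k-1.
Step k = 1:
  phi_11 = rho(1) = -0.3601.
Step k = 2:
  phi_22 = [rho(2) - phi_11 rho(1)] / [1 - phi_11 rho(1)] = [-0.1403 - (-0.3601)(-0.3601)] / [1 - (-0.3601)(-0.3601)]
         = -0.26997201 / 0.87032799 = -0.310196.
  Update: phi_21 = phi_11 - phi_22 phi_11 = -0.3601 - (-0.310196)(-0.3601) = -0.471801.
Step k = 3:
  phi_33 = [rho(3) - phi_21 rho(2) - phi_22 rho(1)] / [1 - phi_21 rho(1) - phi_22 rho(2)]
    numerator   = 0.4233 - (-0.471801)(-0.1403) - (-0.310196)(-0.3601) = 0.24540478
    denominator = 1 - (-0.471801)(-0.3601) - (-0.310196)(-0.1403) = 0.78658383
  phi_33 = 0.24540478 / 0.78658383 = 0.312.
Therefore phi_{33} = 0.3120.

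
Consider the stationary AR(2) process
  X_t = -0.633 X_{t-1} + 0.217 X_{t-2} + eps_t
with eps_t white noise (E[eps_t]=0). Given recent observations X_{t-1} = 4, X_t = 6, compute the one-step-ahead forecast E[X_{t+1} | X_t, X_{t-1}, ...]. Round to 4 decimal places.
E[X_{t+1} \mid \mathcal F_t] = -2.9300

For an AR(p) model X_t = c + sum_i phi_i X_{t-i} + eps_t, the
one-step-ahead conditional mean is
  E[X_{t+1} | X_t, ...] = c + sum_i phi_i X_{t+1-i}.
Substitute known values:
  E[X_{t+1} | ...] = (-0.633) * (6) + (0.217) * (4)
                   = -2.9300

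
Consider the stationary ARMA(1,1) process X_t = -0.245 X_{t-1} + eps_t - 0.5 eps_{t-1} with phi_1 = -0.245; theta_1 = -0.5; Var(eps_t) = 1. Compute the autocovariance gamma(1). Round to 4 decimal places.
\gamma(1) = -0.8897

Multiply the model equation by X_{t-k} and take expectations. With theta_0 = psi_0 = 1 and psi_j the MA(infinity) weights, this gives
  gamma(k) - sum_i phi_i gamma(k-i) = c_k,
  c_k = sigma^2 * sum_{j=k..q} theta_j psi_{j-k}   (c_k = 0 for k > q),
using gamma(-m) = gamma(m).
psi-weights needed (psi_j = theta_j + sum_i phi_i psi_{j-i}):
  psi_1 = theta_1 + phi_1 = -0.5 + (-0.245) = -0.745
Right-hand sides:
  c_0 = sigma^2 (1 + theta_1 psi_1) = 1 * (1 + (-0.5)(-0.745)) = 1 * 1.3725 = 1.3725
  c_1 = sigma^2 theta_1 = 1 * (-0.5) = -0.5
  c_2 = 0
Equations for k = 0 and k = 1 (AR order 1):
  gamma(0) = phi_1 gamma(1) + c_0
  gamma(1) = phi_1 gamma(0) + c_1
Substituting the second into the first: gamma(0) (1 - phi_1^2) = c_0 + phi_1 c_1, so
  gamma(0) = (c_0 + phi_1 c_1) / (1 - phi_1^2) = (1.3725 + (-0.245)(-0.5)) / (1 - (-0.245)^2) = 1.495 / 0.939975 = 1.590468.
  gamma(1) = phi_1 gamma(0) + c_1 = (-0.245)(1.590468) + (-0.5) = -0.889665.
Therefore gamma(1) = -0.8897 (to 4 decimal places).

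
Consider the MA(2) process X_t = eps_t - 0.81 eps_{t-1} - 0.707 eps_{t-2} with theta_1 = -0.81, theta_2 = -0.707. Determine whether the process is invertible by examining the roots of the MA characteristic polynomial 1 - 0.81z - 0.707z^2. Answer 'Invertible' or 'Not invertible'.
\text{Not invertible}

The MA(q) characteristic polynomial is P(z) = 1 - 0.81z - 0.707z^2.
Invertibility requires all roots to lie outside the unit circle, i.e. |z| > 1 for every root.
Set 1 + (-0.81) z + (-0.707) z^2 = 0, i.e. a z^2 + b z + c = 0 with a = -0.707, b = -0.81, c = 1.
Discriminant D = b^2 - 4ac = (-0.81)^2 - 4*(-0.707)*1 = 0.6561 - (-2.828) = 3.4841.
D >= 0, so the roots are real: z = (-b +/- sqrt(D)) / (2a) = (0.81 +/- 1.866574) / (-1.414).
  z_1 = (0.81 + 1.866574) / (-1.414) = -1.8929,   |z_1| = 1.8929.
  z_2 = (0.81 - 1.866574) / (-1.414) = 0.7472,   |z_2| = 0.7472.
Moduli of all roots: 1.8929, 0.7472.
All moduli strictly greater than 1? No.
Verdict: Not invertible.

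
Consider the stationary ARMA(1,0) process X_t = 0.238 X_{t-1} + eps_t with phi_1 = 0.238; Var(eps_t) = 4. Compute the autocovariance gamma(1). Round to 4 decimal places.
\gamma(1) = 1.0092

Multiply the model equation by X_{t-k} and take expectations. With theta_0 = psi_0 = 1 and psi_j the MA(infinity) weights, this gives
  gamma(k) - sum_i phi_i gamma(k-i) = c_k,
  c_k = sigma^2 * sum_{j=k..q} theta_j psi_{j-k}   (c_k = 0 for k > q),
using gamma(-m) = gamma(m).
Pure AR (q = 0): c_0 = sigma^2 = 4, c_k = 0 for k >= 1.
Equations for k = 0 and k = 1 (AR order 1):
  gamma(0) = phi_1 gamma(1) + c_0
  gamma(1) = phi_1 gamma(0) + c_1
Substituting the second into the first: gamma(0) (1 - phi_1^2) = c_0 + phi_1 c_1, so
  gamma(0) = c_0 / (1 - phi_1^2) = 4 / (1 - (0.238)^2) = 4 / 0.943356 = 4.240181.
  gamma(1) = phi_1 gamma(0) = (0.238)(4.240181) = 1.009163.
Therefore gamma(1) = 1.0092 (to 4 decimal places).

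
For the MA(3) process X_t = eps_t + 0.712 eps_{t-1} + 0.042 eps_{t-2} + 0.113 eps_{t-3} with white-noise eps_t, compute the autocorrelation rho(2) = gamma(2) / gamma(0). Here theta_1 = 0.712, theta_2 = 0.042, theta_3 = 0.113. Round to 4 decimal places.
\rho(2) = 0.0805

For an MA(q) process with theta_0 = 1, the autocovariance is
  gamma(k) = sigma^2 * sum_{i=0..q-k} theta_i * theta_{i+k},
and rho(k) = gamma(k) / gamma(0). Sigma^2 cancels.
  numerator   = (1)*(0.042) + (0.712)*(0.113) = 0.122456.
  denominator = (1)^2 + (0.712)^2 + (0.042)^2 + (0.113)^2 = 1.521477.
  rho(2) = 0.122456 / 1.521477 = 0.0805.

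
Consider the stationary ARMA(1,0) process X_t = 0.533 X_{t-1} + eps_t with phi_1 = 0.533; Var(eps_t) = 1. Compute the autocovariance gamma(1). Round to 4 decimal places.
\gamma(1) = 0.7445

Multiply the model equation by X_{t-k} and take expectations. With theta_0 = psi_0 = 1 and psi_j the MA(infinity) weights, this gives
  gamma(k) - sum_i phi_i gamma(k-i) = c_k,
  c_k = sigma^2 * sum_{j=k..q} theta_j psi_{j-k}   (c_k = 0 for k > q),
using gamma(-m) = gamma(m).
Pure AR (q = 0): c_0 = sigma^2 = 1, c_k = 0 for k >= 1.
Equations for k = 0 and k = 1 (AR order 1):
  gamma(0) = phi_1 gamma(1) + c_0
  gamma(1) = phi_1 gamma(0) + c_1
Substituting the second into the first: gamma(0) (1 - phi_1^2) = c_0 + phi_1 c_1, so
  gamma(0) = c_0 / (1 - phi_1^2) = 1 / (1 - (0.533)^2) = 1 / 0.715911 = 1.396822.
  gamma(1) = phi_1 gamma(0) = (0.533)(1.396822) = 0.744506.
Therefore gamma(1) = 0.7445 (to 4 decimal places).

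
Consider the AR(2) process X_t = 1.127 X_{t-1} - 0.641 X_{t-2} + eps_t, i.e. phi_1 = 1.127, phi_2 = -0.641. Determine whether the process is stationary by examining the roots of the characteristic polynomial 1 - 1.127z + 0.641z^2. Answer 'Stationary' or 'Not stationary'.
\text{Stationary}

The AR(p) characteristic polynomial is P(z) = 1 - 1.127z + 0.641z^2.
Stationarity requires all roots to lie outside the unit circle, i.e. |z| > 1 for every root.
Set 1 + (-1.127) z + (0.641) z^2 = 0, i.e. a z^2 + b z + c = 0 with a = 0.641, b = -1.127, c = 1.
Discriminant D = b^2 - 4ac = (-1.127)^2 - 4*(0.641)*1 = 1.270129 - (2.564) = -1.293871.
D < 0, so the roots are the complex-conjugate pair z = (-b +/- i sqrt(-D)) / (2a) = 0.8791 +/- 0.8873i.
For a conjugate pair |z|^2 = z * conj(z) = (product of roots) = c/a = 1/(0.641) = 1.560062, so |z| = sqrt(1.560062) = 1.249 for both roots.
Moduli of all roots: 1.2490, 1.2490.
All moduli strictly greater than 1? Yes.
Verdict: Stationary.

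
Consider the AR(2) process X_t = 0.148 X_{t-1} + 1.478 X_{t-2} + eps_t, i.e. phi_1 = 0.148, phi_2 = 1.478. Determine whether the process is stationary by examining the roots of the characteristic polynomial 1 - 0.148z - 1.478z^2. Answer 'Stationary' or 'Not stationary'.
\text{Not stationary}

The AR(p) characteristic polynomial is P(z) = 1 - 0.148z - 1.478z^2.
Stationarity requires all roots to lie outside the unit circle, i.e. |z| > 1 for every root.
Set 1 + (-0.148) z + (-1.478) z^2 = 0, i.e. a z^2 + b z + c = 0 with a = -1.478, b = -0.148, c = 1.
Discriminant D = b^2 - 4ac = (-0.148)^2 - 4*(-1.478)*1 = 0.021904 - (-5.912) = 5.933904.
D >= 0, so the roots are real: z = (-b +/- sqrt(D)) / (2a) = (0.148 +/- 2.435961) / (-2.956).
  z_1 = (0.148 + 2.435961) / (-2.956) = -0.8741,   |z_1| = 0.8741.
  z_2 = (0.148 - 2.435961) / (-2.956) = 0.774,   |z_2| = 0.774.
Moduli of all roots: 0.8741, 0.7740.
All moduli strictly greater than 1? No.
Verdict: Not stationary.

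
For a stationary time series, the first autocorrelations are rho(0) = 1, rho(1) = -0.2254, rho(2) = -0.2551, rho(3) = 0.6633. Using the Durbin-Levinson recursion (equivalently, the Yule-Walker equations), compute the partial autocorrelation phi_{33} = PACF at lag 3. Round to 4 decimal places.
\phi_{33} = 0.6050

The PACF at lag k is phi_{kk}, the last component of the solution
to the Yule-Walker system G_k phi = r_k where
  (G_k)_{ij} = rho(|i - j|), (r_k)_i = rho(i), i,j = 1..k.
Equivalently, Durbin-Levinson gives phi_{kk} iteratively:
  phi_{11} = rho(1)
  phi_{kk} = [rho(k) - sum_{j=1..k-1} phi_{k-1,j} rho(k-j)]
            / [1 - sum_{j=1..k-1} phi_{k-1,j} rho(j)],
  phi_{k,j} = phi_{k-1,j} - phi_{kk} phi_{k-1,k-j},  j = 1..k-1.
Step k = 1:
  phi_11 = rho(1) = -0.2254.
Step k = 2:
  phi_22 = [rho(2) - phi_11 rho(1)] / [1 - phi_11 rho(1)] = [-0.2551 - (-0.2254)(-0.2254)] / [1 - (-0.2254)(-0.2254)]
         = -0.30590516 / 0.94919484 = -0.322279.
  Update: phi_21 = phi_11 - phi_22 phi_11 = -0.2254 - (-0.322279)(-0.2254) = -0.298042.
Step k = 3:
  phi_33 = [rho(3) - phi_21 rho(2) - phi_22 rho(1)] / [1 - phi_21 rho(1) - phi_22 rho(2)]
    numerator   = 0.6633 - (-0.298042)(-0.2551) - (-0.322279)(-0.2254) = 0.514628
    denominator = 1 - (-0.298042)(-0.2254) - (-0.322279)(-0.2551) = 0.85060816
  phi_33 = 0.514628 / 0.85060816 = 0.605.
Therefore phi_{33} = 0.6050.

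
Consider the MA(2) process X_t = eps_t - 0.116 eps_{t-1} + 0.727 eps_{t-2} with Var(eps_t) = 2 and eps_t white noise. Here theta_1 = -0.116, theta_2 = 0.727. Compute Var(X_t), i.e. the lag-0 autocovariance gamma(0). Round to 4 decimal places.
\gamma(0) = 3.0840

For an MA(q) process X_t = eps_t + sum_i theta_i eps_{t-i} with
Var(eps_t) = sigma^2, the variance is
  gamma(0) = sigma^2 * (1 + sum_i theta_i^2).
  sum_i theta_i^2 = (-0.116)^2 + (0.727)^2 = 0.013456 + 0.528529 = 0.541985.
  gamma(0) = 2 * (1 + 0.541985) = 2 * 1.541985 = 3.08397, which rounds to 3.0840.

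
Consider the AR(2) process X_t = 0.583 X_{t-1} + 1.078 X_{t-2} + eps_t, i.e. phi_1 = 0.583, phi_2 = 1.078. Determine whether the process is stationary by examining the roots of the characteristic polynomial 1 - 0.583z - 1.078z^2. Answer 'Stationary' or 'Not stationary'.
\text{Not stationary}

The AR(p) characteristic polynomial is P(z) = 1 - 0.583z - 1.078z^2.
Stationarity requires all roots to lie outside the unit circle, i.e. |z| > 1 for every root.
Set 1 + (-0.583) z + (-1.078) z^2 = 0, i.e. a z^2 + b z + c = 0 with a = -1.078, b = -0.583, c = 1.
Discriminant D = b^2 - 4ac = (-0.583)^2 - 4*(-1.078)*1 = 0.339889 - (-4.312) = 4.651889.
D >= 0, so the roots are real: z = (-b +/- sqrt(D)) / (2a) = (0.583 +/- 2.156824) / (-2.156).
  z_1 = (0.583 + 2.156824) / (-2.156) = -1.2708,   |z_1| = 1.2708.
  z_2 = (0.583 - 2.156824) / (-2.156) = 0.73,   |z_2| = 0.73.
Moduli of all roots: 1.2708, 0.7300.
All moduli strictly greater than 1? No.
Verdict: Not stationary.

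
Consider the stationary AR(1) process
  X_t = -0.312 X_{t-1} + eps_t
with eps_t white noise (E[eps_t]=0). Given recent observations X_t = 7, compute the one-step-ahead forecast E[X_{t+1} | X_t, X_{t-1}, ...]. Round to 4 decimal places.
E[X_{t+1} \mid \mathcal F_t] = -2.1840

For an AR(p) model X_t = c + sum_i phi_i X_{t-i} + eps_t, the
one-step-ahead conditional mean is
  E[X_{t+1} | X_t, ...] = c + sum_i phi_i X_{t+1-i}.
Substitute known values:
  E[X_{t+1} | ...] = (-0.312) * (7)
                   = -2.1840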